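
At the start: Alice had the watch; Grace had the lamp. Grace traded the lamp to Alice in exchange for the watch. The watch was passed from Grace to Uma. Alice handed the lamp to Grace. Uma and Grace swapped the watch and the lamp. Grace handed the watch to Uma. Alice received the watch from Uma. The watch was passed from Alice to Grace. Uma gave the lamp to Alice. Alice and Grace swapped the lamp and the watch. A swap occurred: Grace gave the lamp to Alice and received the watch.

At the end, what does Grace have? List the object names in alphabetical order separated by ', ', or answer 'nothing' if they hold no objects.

Answer: watch

Derivation:
Tracking all object holders:
Start: watch:Alice, lamp:Grace
Event 1 (swap lamp<->watch: now lamp:Alice, watch:Grace). State: watch:Grace, lamp:Alice
Event 2 (give watch: Grace -> Uma). State: watch:Uma, lamp:Alice
Event 3 (give lamp: Alice -> Grace). State: watch:Uma, lamp:Grace
Event 4 (swap watch<->lamp: now watch:Grace, lamp:Uma). State: watch:Grace, lamp:Uma
Event 5 (give watch: Grace -> Uma). State: watch:Uma, lamp:Uma
Event 6 (give watch: Uma -> Alice). State: watch:Alice, lamp:Uma
Event 7 (give watch: Alice -> Grace). State: watch:Grace, lamp:Uma
Event 8 (give lamp: Uma -> Alice). State: watch:Grace, lamp:Alice
Event 9 (swap lamp<->watch: now lamp:Grace, watch:Alice). State: watch:Alice, lamp:Grace
Event 10 (swap lamp<->watch: now lamp:Alice, watch:Grace). State: watch:Grace, lamp:Alice

Final state: watch:Grace, lamp:Alice
Grace holds: watch.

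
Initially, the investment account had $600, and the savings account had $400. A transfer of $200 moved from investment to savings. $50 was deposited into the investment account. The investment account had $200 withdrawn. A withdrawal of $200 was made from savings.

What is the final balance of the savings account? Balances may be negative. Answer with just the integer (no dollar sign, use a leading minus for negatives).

Tracking account balances step by step:
Start: investment=600, savings=400
Event 1 (transfer 200 investment -> savings): investment: 600 - 200 = 400, savings: 400 + 200 = 600. Balances: investment=400, savings=600
Event 2 (deposit 50 to investment): investment: 400 + 50 = 450. Balances: investment=450, savings=600
Event 3 (withdraw 200 from investment): investment: 450 - 200 = 250. Balances: investment=250, savings=600
Event 4 (withdraw 200 from savings): savings: 600 - 200 = 400. Balances: investment=250, savings=400

Final balance of savings: 400

Answer: 400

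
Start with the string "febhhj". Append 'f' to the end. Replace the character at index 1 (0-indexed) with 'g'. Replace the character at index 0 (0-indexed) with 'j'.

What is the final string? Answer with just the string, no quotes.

Answer: jgbhhjf

Derivation:
Applying each edit step by step:
Start: "febhhj"
Op 1 (append 'f'): "febhhj" -> "febhhjf"
Op 2 (replace idx 1: 'e' -> 'g'): "febhhjf" -> "fgbhhjf"
Op 3 (replace idx 0: 'f' -> 'j'): "fgbhhjf" -> "jgbhhjf"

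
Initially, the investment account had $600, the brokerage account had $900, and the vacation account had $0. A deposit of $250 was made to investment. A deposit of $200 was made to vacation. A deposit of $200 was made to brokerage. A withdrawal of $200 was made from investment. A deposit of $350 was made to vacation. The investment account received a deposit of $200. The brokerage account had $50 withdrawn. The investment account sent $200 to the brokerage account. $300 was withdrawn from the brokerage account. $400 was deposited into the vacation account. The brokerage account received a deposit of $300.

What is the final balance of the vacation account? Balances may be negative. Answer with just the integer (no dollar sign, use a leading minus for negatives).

Tracking account balances step by step:
Start: investment=600, brokerage=900, vacation=0
Event 1 (deposit 250 to investment): investment: 600 + 250 = 850. Balances: investment=850, brokerage=900, vacation=0
Event 2 (deposit 200 to vacation): vacation: 0 + 200 = 200. Balances: investment=850, brokerage=900, vacation=200
Event 3 (deposit 200 to brokerage): brokerage: 900 + 200 = 1100. Balances: investment=850, brokerage=1100, vacation=200
Event 4 (withdraw 200 from investment): investment: 850 - 200 = 650. Balances: investment=650, brokerage=1100, vacation=200
Event 5 (deposit 350 to vacation): vacation: 200 + 350 = 550. Balances: investment=650, brokerage=1100, vacation=550
Event 6 (deposit 200 to investment): investment: 650 + 200 = 850. Balances: investment=850, brokerage=1100, vacation=550
Event 7 (withdraw 50 from brokerage): brokerage: 1100 - 50 = 1050. Balances: investment=850, brokerage=1050, vacation=550
Event 8 (transfer 200 investment -> brokerage): investment: 850 - 200 = 650, brokerage: 1050 + 200 = 1250. Balances: investment=650, brokerage=1250, vacation=550
Event 9 (withdraw 300 from brokerage): brokerage: 1250 - 300 = 950. Balances: investment=650, brokerage=950, vacation=550
Event 10 (deposit 400 to vacation): vacation: 550 + 400 = 950. Balances: investment=650, brokerage=950, vacation=950
Event 11 (deposit 300 to brokerage): brokerage: 950 + 300 = 1250. Balances: investment=650, brokerage=1250, vacation=950

Final balance of vacation: 950

Answer: 950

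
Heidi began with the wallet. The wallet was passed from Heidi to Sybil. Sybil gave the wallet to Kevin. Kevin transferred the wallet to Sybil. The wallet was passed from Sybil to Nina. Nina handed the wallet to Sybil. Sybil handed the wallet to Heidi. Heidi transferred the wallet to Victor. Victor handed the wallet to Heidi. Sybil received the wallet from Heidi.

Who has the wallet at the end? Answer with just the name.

Tracking the wallet through each event:
Start: Heidi has the wallet.
After event 1: Sybil has the wallet.
After event 2: Kevin has the wallet.
After event 3: Sybil has the wallet.
After event 4: Nina has the wallet.
After event 5: Sybil has the wallet.
After event 6: Heidi has the wallet.
After event 7: Victor has the wallet.
After event 8: Heidi has the wallet.
After event 9: Sybil has the wallet.

Answer: Sybil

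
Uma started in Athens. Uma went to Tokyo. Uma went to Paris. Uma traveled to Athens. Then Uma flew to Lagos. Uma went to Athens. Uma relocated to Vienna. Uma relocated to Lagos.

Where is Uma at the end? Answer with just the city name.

Answer: Lagos

Derivation:
Tracking Uma's location:
Start: Uma is in Athens.
After move 1: Athens -> Tokyo. Uma is in Tokyo.
After move 2: Tokyo -> Paris. Uma is in Paris.
After move 3: Paris -> Athens. Uma is in Athens.
After move 4: Athens -> Lagos. Uma is in Lagos.
After move 5: Lagos -> Athens. Uma is in Athens.
After move 6: Athens -> Vienna. Uma is in Vienna.
After move 7: Vienna -> Lagos. Uma is in Lagos.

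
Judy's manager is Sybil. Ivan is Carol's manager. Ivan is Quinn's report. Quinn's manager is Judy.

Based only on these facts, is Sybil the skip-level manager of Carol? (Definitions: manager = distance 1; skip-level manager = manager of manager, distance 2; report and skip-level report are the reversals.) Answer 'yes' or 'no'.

Reconstructing the manager chain from the given facts:
  Sybil -> Judy -> Quinn -> Ivan -> Carol
(each arrow means 'manager of the next')
Positions in the chain (0 = top):
  position of Sybil: 0
  position of Judy: 1
  position of Quinn: 2
  position of Ivan: 3
  position of Carol: 4

Sybil is at position 0, Carol is at position 4; signed distance (j - i) = 4.
'skip-level manager' requires j - i = 2. Actual distance is 4, so the relation does NOT hold.

Answer: no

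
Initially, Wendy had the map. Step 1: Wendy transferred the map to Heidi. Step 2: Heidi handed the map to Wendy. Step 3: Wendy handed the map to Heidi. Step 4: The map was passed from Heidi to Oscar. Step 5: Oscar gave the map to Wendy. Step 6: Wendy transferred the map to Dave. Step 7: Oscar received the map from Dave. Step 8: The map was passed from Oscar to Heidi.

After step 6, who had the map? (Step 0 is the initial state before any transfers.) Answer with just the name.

Answer: Dave

Derivation:
Tracking the map holder through step 6:
After step 0 (start): Wendy
After step 1: Heidi
After step 2: Wendy
After step 3: Heidi
After step 4: Oscar
After step 5: Wendy
After step 6: Dave

At step 6, the holder is Dave.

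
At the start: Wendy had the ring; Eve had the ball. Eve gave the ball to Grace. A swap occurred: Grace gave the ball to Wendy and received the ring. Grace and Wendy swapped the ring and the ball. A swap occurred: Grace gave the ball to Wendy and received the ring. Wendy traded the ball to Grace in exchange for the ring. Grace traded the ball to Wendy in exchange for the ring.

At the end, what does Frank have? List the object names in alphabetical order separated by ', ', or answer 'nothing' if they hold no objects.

Tracking all object holders:
Start: ring:Wendy, ball:Eve
Event 1 (give ball: Eve -> Grace). State: ring:Wendy, ball:Grace
Event 2 (swap ball<->ring: now ball:Wendy, ring:Grace). State: ring:Grace, ball:Wendy
Event 3 (swap ring<->ball: now ring:Wendy, ball:Grace). State: ring:Wendy, ball:Grace
Event 4 (swap ball<->ring: now ball:Wendy, ring:Grace). State: ring:Grace, ball:Wendy
Event 5 (swap ball<->ring: now ball:Grace, ring:Wendy). State: ring:Wendy, ball:Grace
Event 6 (swap ball<->ring: now ball:Wendy, ring:Grace). State: ring:Grace, ball:Wendy

Final state: ring:Grace, ball:Wendy
Frank holds: (nothing).

Answer: nothing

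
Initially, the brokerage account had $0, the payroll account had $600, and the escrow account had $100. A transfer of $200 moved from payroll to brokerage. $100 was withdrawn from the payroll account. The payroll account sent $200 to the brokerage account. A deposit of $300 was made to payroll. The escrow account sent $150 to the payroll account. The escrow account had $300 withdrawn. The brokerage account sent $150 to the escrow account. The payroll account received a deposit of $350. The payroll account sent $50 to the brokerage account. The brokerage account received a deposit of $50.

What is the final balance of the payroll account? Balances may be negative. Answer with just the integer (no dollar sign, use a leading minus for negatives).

Answer: 850

Derivation:
Tracking account balances step by step:
Start: brokerage=0, payroll=600, escrow=100
Event 1 (transfer 200 payroll -> brokerage): payroll: 600 - 200 = 400, brokerage: 0 + 200 = 200. Balances: brokerage=200, payroll=400, escrow=100
Event 2 (withdraw 100 from payroll): payroll: 400 - 100 = 300. Balances: brokerage=200, payroll=300, escrow=100
Event 3 (transfer 200 payroll -> brokerage): payroll: 300 - 200 = 100, brokerage: 200 + 200 = 400. Balances: brokerage=400, payroll=100, escrow=100
Event 4 (deposit 300 to payroll): payroll: 100 + 300 = 400. Balances: brokerage=400, payroll=400, escrow=100
Event 5 (transfer 150 escrow -> payroll): escrow: 100 - 150 = -50, payroll: 400 + 150 = 550. Balances: brokerage=400, payroll=550, escrow=-50
Event 6 (withdraw 300 from escrow): escrow: -50 - 300 = -350. Balances: brokerage=400, payroll=550, escrow=-350
Event 7 (transfer 150 brokerage -> escrow): brokerage: 400 - 150 = 250, escrow: -350 + 150 = -200. Balances: brokerage=250, payroll=550, escrow=-200
Event 8 (deposit 350 to payroll): payroll: 550 + 350 = 900. Balances: brokerage=250, payroll=900, escrow=-200
Event 9 (transfer 50 payroll -> brokerage): payroll: 900 - 50 = 850, brokerage: 250 + 50 = 300. Balances: brokerage=300, payroll=850, escrow=-200
Event 10 (deposit 50 to brokerage): brokerage: 300 + 50 = 350. Balances: brokerage=350, payroll=850, escrow=-200

Final balance of payroll: 850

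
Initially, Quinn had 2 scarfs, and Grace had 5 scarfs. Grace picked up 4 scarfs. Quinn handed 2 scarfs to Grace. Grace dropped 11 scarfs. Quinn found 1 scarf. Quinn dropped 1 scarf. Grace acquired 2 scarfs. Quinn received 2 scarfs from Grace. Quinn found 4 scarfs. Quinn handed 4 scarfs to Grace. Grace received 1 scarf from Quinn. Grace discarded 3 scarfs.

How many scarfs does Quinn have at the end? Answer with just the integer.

Answer: 1

Derivation:
Tracking counts step by step:
Start: Quinn=2, Grace=5
Event 1 (Grace +4): Grace: 5 -> 9. State: Quinn=2, Grace=9
Event 2 (Quinn -> Grace, 2): Quinn: 2 -> 0, Grace: 9 -> 11. State: Quinn=0, Grace=11
Event 3 (Grace -11): Grace: 11 -> 0. State: Quinn=0, Grace=0
Event 4 (Quinn +1): Quinn: 0 -> 1. State: Quinn=1, Grace=0
Event 5 (Quinn -1): Quinn: 1 -> 0. State: Quinn=0, Grace=0
Event 6 (Grace +2): Grace: 0 -> 2. State: Quinn=0, Grace=2
Event 7 (Grace -> Quinn, 2): Grace: 2 -> 0, Quinn: 0 -> 2. State: Quinn=2, Grace=0
Event 8 (Quinn +4): Quinn: 2 -> 6. State: Quinn=6, Grace=0
Event 9 (Quinn -> Grace, 4): Quinn: 6 -> 2, Grace: 0 -> 4. State: Quinn=2, Grace=4
Event 10 (Quinn -> Grace, 1): Quinn: 2 -> 1, Grace: 4 -> 5. State: Quinn=1, Grace=5
Event 11 (Grace -3): Grace: 5 -> 2. State: Quinn=1, Grace=2

Quinn's final count: 1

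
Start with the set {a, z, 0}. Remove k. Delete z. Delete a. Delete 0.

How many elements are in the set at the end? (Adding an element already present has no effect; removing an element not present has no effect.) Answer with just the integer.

Tracking the set through each operation:
Start: {0, a, z}
Event 1 (remove k): not present, no change. Set: {0, a, z}
Event 2 (remove z): removed. Set: {0, a}
Event 3 (remove a): removed. Set: {0}
Event 4 (remove 0): removed. Set: {}

Final set: {} (size 0)

Answer: 0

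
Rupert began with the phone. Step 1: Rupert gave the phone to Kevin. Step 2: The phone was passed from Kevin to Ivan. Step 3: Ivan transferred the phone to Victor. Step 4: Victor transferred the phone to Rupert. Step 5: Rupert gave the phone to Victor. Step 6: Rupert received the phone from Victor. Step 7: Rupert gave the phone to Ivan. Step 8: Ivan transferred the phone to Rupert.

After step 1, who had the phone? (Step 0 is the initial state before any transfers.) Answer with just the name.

Tracking the phone holder through step 1:
After step 0 (start): Rupert
After step 1: Kevin

At step 1, the holder is Kevin.

Answer: Kevin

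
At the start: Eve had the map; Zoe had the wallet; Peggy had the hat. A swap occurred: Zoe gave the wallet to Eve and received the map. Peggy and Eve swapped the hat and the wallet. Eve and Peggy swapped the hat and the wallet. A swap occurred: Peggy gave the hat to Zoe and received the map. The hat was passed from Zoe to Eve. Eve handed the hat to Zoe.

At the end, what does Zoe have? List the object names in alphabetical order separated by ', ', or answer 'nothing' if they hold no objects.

Tracking all object holders:
Start: map:Eve, wallet:Zoe, hat:Peggy
Event 1 (swap wallet<->map: now wallet:Eve, map:Zoe). State: map:Zoe, wallet:Eve, hat:Peggy
Event 2 (swap hat<->wallet: now hat:Eve, wallet:Peggy). State: map:Zoe, wallet:Peggy, hat:Eve
Event 3 (swap hat<->wallet: now hat:Peggy, wallet:Eve). State: map:Zoe, wallet:Eve, hat:Peggy
Event 4 (swap hat<->map: now hat:Zoe, map:Peggy). State: map:Peggy, wallet:Eve, hat:Zoe
Event 5 (give hat: Zoe -> Eve). State: map:Peggy, wallet:Eve, hat:Eve
Event 6 (give hat: Eve -> Zoe). State: map:Peggy, wallet:Eve, hat:Zoe

Final state: map:Peggy, wallet:Eve, hat:Zoe
Zoe holds: hat.

Answer: hat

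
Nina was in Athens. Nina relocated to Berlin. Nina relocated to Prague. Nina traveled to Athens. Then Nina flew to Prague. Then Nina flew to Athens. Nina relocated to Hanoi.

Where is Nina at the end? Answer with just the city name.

Answer: Hanoi

Derivation:
Tracking Nina's location:
Start: Nina is in Athens.
After move 1: Athens -> Berlin. Nina is in Berlin.
After move 2: Berlin -> Prague. Nina is in Prague.
After move 3: Prague -> Athens. Nina is in Athens.
After move 4: Athens -> Prague. Nina is in Prague.
After move 5: Prague -> Athens. Nina is in Athens.
After move 6: Athens -> Hanoi. Nina is in Hanoi.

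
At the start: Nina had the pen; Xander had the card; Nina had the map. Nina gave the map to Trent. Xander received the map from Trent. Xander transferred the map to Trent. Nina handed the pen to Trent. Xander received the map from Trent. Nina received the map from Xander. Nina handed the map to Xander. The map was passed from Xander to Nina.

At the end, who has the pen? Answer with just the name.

Tracking all object holders:
Start: pen:Nina, card:Xander, map:Nina
Event 1 (give map: Nina -> Trent). State: pen:Nina, card:Xander, map:Trent
Event 2 (give map: Trent -> Xander). State: pen:Nina, card:Xander, map:Xander
Event 3 (give map: Xander -> Trent). State: pen:Nina, card:Xander, map:Trent
Event 4 (give pen: Nina -> Trent). State: pen:Trent, card:Xander, map:Trent
Event 5 (give map: Trent -> Xander). State: pen:Trent, card:Xander, map:Xander
Event 6 (give map: Xander -> Nina). State: pen:Trent, card:Xander, map:Nina
Event 7 (give map: Nina -> Xander). State: pen:Trent, card:Xander, map:Xander
Event 8 (give map: Xander -> Nina). State: pen:Trent, card:Xander, map:Nina

Final state: pen:Trent, card:Xander, map:Nina
The pen is held by Trent.

Answer: Trent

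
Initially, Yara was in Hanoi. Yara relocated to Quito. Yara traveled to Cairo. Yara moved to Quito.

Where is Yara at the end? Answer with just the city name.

Tracking Yara's location:
Start: Yara is in Hanoi.
After move 1: Hanoi -> Quito. Yara is in Quito.
After move 2: Quito -> Cairo. Yara is in Cairo.
After move 3: Cairo -> Quito. Yara is in Quito.

Answer: Quito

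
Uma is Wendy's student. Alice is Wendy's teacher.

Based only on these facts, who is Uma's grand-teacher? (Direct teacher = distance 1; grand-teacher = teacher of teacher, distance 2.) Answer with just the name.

Answer: Alice

Derivation:
Reconstructing the teacher chain from the given facts:
  Alice -> Wendy -> Uma
(each arrow means 'teacher of the next')
Positions in the chain (0 = top):
  position of Alice: 0
  position of Wendy: 1
  position of Uma: 2

Uma is at position 2; the grand-teacher is 2 steps up the chain, i.e. position 0: Alice.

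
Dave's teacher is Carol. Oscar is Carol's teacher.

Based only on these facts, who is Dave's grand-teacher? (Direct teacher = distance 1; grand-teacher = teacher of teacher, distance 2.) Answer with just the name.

Reconstructing the teacher chain from the given facts:
  Oscar -> Carol -> Dave
(each arrow means 'teacher of the next')
Positions in the chain (0 = top):
  position of Oscar: 0
  position of Carol: 1
  position of Dave: 2

Dave is at position 2; the grand-teacher is 2 steps up the chain, i.e. position 0: Oscar.

Answer: Oscar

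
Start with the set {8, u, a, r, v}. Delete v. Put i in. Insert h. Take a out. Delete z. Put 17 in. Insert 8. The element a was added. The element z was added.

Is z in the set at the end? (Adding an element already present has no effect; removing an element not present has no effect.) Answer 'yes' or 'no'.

Answer: yes

Derivation:
Tracking the set through each operation:
Start: {8, a, r, u, v}
Event 1 (remove v): removed. Set: {8, a, r, u}
Event 2 (add i): added. Set: {8, a, i, r, u}
Event 3 (add h): added. Set: {8, a, h, i, r, u}
Event 4 (remove a): removed. Set: {8, h, i, r, u}
Event 5 (remove z): not present, no change. Set: {8, h, i, r, u}
Event 6 (add 17): added. Set: {17, 8, h, i, r, u}
Event 7 (add 8): already present, no change. Set: {17, 8, h, i, r, u}
Event 8 (add a): added. Set: {17, 8, a, h, i, r, u}
Event 9 (add z): added. Set: {17, 8, a, h, i, r, u, z}

Final set: {17, 8, a, h, i, r, u, z} (size 8)
z is in the final set.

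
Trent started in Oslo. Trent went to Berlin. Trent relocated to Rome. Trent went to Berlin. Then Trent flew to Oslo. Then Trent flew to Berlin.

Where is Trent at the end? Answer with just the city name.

Tracking Trent's location:
Start: Trent is in Oslo.
After move 1: Oslo -> Berlin. Trent is in Berlin.
After move 2: Berlin -> Rome. Trent is in Rome.
After move 3: Rome -> Berlin. Trent is in Berlin.
After move 4: Berlin -> Oslo. Trent is in Oslo.
After move 5: Oslo -> Berlin. Trent is in Berlin.

Answer: Berlin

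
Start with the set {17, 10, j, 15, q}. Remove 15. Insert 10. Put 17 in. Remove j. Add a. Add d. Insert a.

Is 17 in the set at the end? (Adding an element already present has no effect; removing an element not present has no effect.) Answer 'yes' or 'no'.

Answer: yes

Derivation:
Tracking the set through each operation:
Start: {10, 15, 17, j, q}
Event 1 (remove 15): removed. Set: {10, 17, j, q}
Event 2 (add 10): already present, no change. Set: {10, 17, j, q}
Event 3 (add 17): already present, no change. Set: {10, 17, j, q}
Event 4 (remove j): removed. Set: {10, 17, q}
Event 5 (add a): added. Set: {10, 17, a, q}
Event 6 (add d): added. Set: {10, 17, a, d, q}
Event 7 (add a): already present, no change. Set: {10, 17, a, d, q}

Final set: {10, 17, a, d, q} (size 5)
17 is in the final set.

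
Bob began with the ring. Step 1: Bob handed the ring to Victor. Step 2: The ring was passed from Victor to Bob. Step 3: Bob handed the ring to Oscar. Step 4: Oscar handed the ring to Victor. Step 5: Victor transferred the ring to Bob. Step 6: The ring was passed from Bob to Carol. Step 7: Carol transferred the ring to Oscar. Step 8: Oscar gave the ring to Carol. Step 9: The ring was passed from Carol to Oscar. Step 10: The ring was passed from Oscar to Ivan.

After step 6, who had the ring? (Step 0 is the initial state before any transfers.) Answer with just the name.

Tracking the ring holder through step 6:
After step 0 (start): Bob
After step 1: Victor
After step 2: Bob
After step 3: Oscar
After step 4: Victor
After step 5: Bob
After step 6: Carol

At step 6, the holder is Carol.

Answer: Carol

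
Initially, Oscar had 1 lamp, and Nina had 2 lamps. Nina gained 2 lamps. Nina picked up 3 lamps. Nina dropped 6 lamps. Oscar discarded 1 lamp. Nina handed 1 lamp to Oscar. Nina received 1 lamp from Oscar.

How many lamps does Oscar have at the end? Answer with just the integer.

Answer: 0

Derivation:
Tracking counts step by step:
Start: Oscar=1, Nina=2
Event 1 (Nina +2): Nina: 2 -> 4. State: Oscar=1, Nina=4
Event 2 (Nina +3): Nina: 4 -> 7. State: Oscar=1, Nina=7
Event 3 (Nina -6): Nina: 7 -> 1. State: Oscar=1, Nina=1
Event 4 (Oscar -1): Oscar: 1 -> 0. State: Oscar=0, Nina=1
Event 5 (Nina -> Oscar, 1): Nina: 1 -> 0, Oscar: 0 -> 1. State: Oscar=1, Nina=0
Event 6 (Oscar -> Nina, 1): Oscar: 1 -> 0, Nina: 0 -> 1. State: Oscar=0, Nina=1

Oscar's final count: 0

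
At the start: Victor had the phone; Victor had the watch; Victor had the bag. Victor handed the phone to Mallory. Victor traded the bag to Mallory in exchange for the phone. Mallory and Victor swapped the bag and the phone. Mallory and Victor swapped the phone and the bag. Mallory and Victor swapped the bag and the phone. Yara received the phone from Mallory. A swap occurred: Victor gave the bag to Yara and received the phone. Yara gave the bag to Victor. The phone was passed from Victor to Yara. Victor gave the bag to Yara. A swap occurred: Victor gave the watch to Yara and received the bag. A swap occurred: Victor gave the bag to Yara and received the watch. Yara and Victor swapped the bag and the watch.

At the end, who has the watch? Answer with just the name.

Answer: Yara

Derivation:
Tracking all object holders:
Start: phone:Victor, watch:Victor, bag:Victor
Event 1 (give phone: Victor -> Mallory). State: phone:Mallory, watch:Victor, bag:Victor
Event 2 (swap bag<->phone: now bag:Mallory, phone:Victor). State: phone:Victor, watch:Victor, bag:Mallory
Event 3 (swap bag<->phone: now bag:Victor, phone:Mallory). State: phone:Mallory, watch:Victor, bag:Victor
Event 4 (swap phone<->bag: now phone:Victor, bag:Mallory). State: phone:Victor, watch:Victor, bag:Mallory
Event 5 (swap bag<->phone: now bag:Victor, phone:Mallory). State: phone:Mallory, watch:Victor, bag:Victor
Event 6 (give phone: Mallory -> Yara). State: phone:Yara, watch:Victor, bag:Victor
Event 7 (swap bag<->phone: now bag:Yara, phone:Victor). State: phone:Victor, watch:Victor, bag:Yara
Event 8 (give bag: Yara -> Victor). State: phone:Victor, watch:Victor, bag:Victor
Event 9 (give phone: Victor -> Yara). State: phone:Yara, watch:Victor, bag:Victor
Event 10 (give bag: Victor -> Yara). State: phone:Yara, watch:Victor, bag:Yara
Event 11 (swap watch<->bag: now watch:Yara, bag:Victor). State: phone:Yara, watch:Yara, bag:Victor
Event 12 (swap bag<->watch: now bag:Yara, watch:Victor). State: phone:Yara, watch:Victor, bag:Yara
Event 13 (swap bag<->watch: now bag:Victor, watch:Yara). State: phone:Yara, watch:Yara, bag:Victor

Final state: phone:Yara, watch:Yara, bag:Victor
The watch is held by Yara.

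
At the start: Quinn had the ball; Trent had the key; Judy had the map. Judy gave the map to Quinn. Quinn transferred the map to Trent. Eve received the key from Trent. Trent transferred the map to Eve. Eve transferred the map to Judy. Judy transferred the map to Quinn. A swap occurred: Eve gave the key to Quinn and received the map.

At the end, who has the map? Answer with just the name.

Answer: Eve

Derivation:
Tracking all object holders:
Start: ball:Quinn, key:Trent, map:Judy
Event 1 (give map: Judy -> Quinn). State: ball:Quinn, key:Trent, map:Quinn
Event 2 (give map: Quinn -> Trent). State: ball:Quinn, key:Trent, map:Trent
Event 3 (give key: Trent -> Eve). State: ball:Quinn, key:Eve, map:Trent
Event 4 (give map: Trent -> Eve). State: ball:Quinn, key:Eve, map:Eve
Event 5 (give map: Eve -> Judy). State: ball:Quinn, key:Eve, map:Judy
Event 6 (give map: Judy -> Quinn). State: ball:Quinn, key:Eve, map:Quinn
Event 7 (swap key<->map: now key:Quinn, map:Eve). State: ball:Quinn, key:Quinn, map:Eve

Final state: ball:Quinn, key:Quinn, map:Eve
The map is held by Eve.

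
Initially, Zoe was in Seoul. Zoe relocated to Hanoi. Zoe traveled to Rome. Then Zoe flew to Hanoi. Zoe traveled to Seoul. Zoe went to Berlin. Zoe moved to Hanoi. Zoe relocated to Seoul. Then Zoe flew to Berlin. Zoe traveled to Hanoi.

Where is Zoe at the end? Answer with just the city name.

Tracking Zoe's location:
Start: Zoe is in Seoul.
After move 1: Seoul -> Hanoi. Zoe is in Hanoi.
After move 2: Hanoi -> Rome. Zoe is in Rome.
After move 3: Rome -> Hanoi. Zoe is in Hanoi.
After move 4: Hanoi -> Seoul. Zoe is in Seoul.
After move 5: Seoul -> Berlin. Zoe is in Berlin.
After move 6: Berlin -> Hanoi. Zoe is in Hanoi.
After move 7: Hanoi -> Seoul. Zoe is in Seoul.
After move 8: Seoul -> Berlin. Zoe is in Berlin.
After move 9: Berlin -> Hanoi. Zoe is in Hanoi.

Answer: Hanoi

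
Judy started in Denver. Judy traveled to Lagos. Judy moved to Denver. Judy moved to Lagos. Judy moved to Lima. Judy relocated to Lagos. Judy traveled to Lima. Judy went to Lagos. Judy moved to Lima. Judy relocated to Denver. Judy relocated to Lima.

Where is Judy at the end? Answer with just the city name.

Answer: Lima

Derivation:
Tracking Judy's location:
Start: Judy is in Denver.
After move 1: Denver -> Lagos. Judy is in Lagos.
After move 2: Lagos -> Denver. Judy is in Denver.
After move 3: Denver -> Lagos. Judy is in Lagos.
After move 4: Lagos -> Lima. Judy is in Lima.
After move 5: Lima -> Lagos. Judy is in Lagos.
After move 6: Lagos -> Lima. Judy is in Lima.
After move 7: Lima -> Lagos. Judy is in Lagos.
After move 8: Lagos -> Lima. Judy is in Lima.
After move 9: Lima -> Denver. Judy is in Denver.
After move 10: Denver -> Lima. Judy is in Lima.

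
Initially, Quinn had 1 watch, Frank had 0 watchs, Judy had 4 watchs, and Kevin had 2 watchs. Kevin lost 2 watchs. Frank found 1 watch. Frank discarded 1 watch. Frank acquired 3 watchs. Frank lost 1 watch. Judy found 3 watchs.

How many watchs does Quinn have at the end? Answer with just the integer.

Answer: 1

Derivation:
Tracking counts step by step:
Start: Quinn=1, Frank=0, Judy=4, Kevin=2
Event 1 (Kevin -2): Kevin: 2 -> 0. State: Quinn=1, Frank=0, Judy=4, Kevin=0
Event 2 (Frank +1): Frank: 0 -> 1. State: Quinn=1, Frank=1, Judy=4, Kevin=0
Event 3 (Frank -1): Frank: 1 -> 0. State: Quinn=1, Frank=0, Judy=4, Kevin=0
Event 4 (Frank +3): Frank: 0 -> 3. State: Quinn=1, Frank=3, Judy=4, Kevin=0
Event 5 (Frank -1): Frank: 3 -> 2. State: Quinn=1, Frank=2, Judy=4, Kevin=0
Event 6 (Judy +3): Judy: 4 -> 7. State: Quinn=1, Frank=2, Judy=7, Kevin=0

Quinn's final count: 1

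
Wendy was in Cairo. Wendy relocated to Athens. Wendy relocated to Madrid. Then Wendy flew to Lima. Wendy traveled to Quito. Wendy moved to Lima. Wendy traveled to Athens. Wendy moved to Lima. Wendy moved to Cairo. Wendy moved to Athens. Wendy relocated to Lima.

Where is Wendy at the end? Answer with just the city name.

Answer: Lima

Derivation:
Tracking Wendy's location:
Start: Wendy is in Cairo.
After move 1: Cairo -> Athens. Wendy is in Athens.
After move 2: Athens -> Madrid. Wendy is in Madrid.
After move 3: Madrid -> Lima. Wendy is in Lima.
After move 4: Lima -> Quito. Wendy is in Quito.
After move 5: Quito -> Lima. Wendy is in Lima.
After move 6: Lima -> Athens. Wendy is in Athens.
After move 7: Athens -> Lima. Wendy is in Lima.
After move 8: Lima -> Cairo. Wendy is in Cairo.
After move 9: Cairo -> Athens. Wendy is in Athens.
After move 10: Athens -> Lima. Wendy is in Lima.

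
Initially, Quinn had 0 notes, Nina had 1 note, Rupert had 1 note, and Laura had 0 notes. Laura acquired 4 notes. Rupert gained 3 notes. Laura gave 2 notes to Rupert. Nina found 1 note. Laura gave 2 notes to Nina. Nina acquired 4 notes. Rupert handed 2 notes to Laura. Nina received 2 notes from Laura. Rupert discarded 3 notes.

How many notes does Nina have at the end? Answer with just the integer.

Tracking counts step by step:
Start: Quinn=0, Nina=1, Rupert=1, Laura=0
Event 1 (Laura +4): Laura: 0 -> 4. State: Quinn=0, Nina=1, Rupert=1, Laura=4
Event 2 (Rupert +3): Rupert: 1 -> 4. State: Quinn=0, Nina=1, Rupert=4, Laura=4
Event 3 (Laura -> Rupert, 2): Laura: 4 -> 2, Rupert: 4 -> 6. State: Quinn=0, Nina=1, Rupert=6, Laura=2
Event 4 (Nina +1): Nina: 1 -> 2. State: Quinn=0, Nina=2, Rupert=6, Laura=2
Event 5 (Laura -> Nina, 2): Laura: 2 -> 0, Nina: 2 -> 4. State: Quinn=0, Nina=4, Rupert=6, Laura=0
Event 6 (Nina +4): Nina: 4 -> 8. State: Quinn=0, Nina=8, Rupert=6, Laura=0
Event 7 (Rupert -> Laura, 2): Rupert: 6 -> 4, Laura: 0 -> 2. State: Quinn=0, Nina=8, Rupert=4, Laura=2
Event 8 (Laura -> Nina, 2): Laura: 2 -> 0, Nina: 8 -> 10. State: Quinn=0, Nina=10, Rupert=4, Laura=0
Event 9 (Rupert -3): Rupert: 4 -> 1. State: Quinn=0, Nina=10, Rupert=1, Laura=0

Nina's final count: 10

Answer: 10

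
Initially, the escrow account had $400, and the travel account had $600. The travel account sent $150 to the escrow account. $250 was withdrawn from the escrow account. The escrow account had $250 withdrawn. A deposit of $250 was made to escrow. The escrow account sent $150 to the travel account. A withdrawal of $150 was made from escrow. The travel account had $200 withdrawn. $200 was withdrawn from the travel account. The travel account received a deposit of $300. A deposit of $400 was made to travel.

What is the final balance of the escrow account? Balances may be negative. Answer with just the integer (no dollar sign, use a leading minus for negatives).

Answer: 0

Derivation:
Tracking account balances step by step:
Start: escrow=400, travel=600
Event 1 (transfer 150 travel -> escrow): travel: 600 - 150 = 450, escrow: 400 + 150 = 550. Balances: escrow=550, travel=450
Event 2 (withdraw 250 from escrow): escrow: 550 - 250 = 300. Balances: escrow=300, travel=450
Event 3 (withdraw 250 from escrow): escrow: 300 - 250 = 50. Balances: escrow=50, travel=450
Event 4 (deposit 250 to escrow): escrow: 50 + 250 = 300. Balances: escrow=300, travel=450
Event 5 (transfer 150 escrow -> travel): escrow: 300 - 150 = 150, travel: 450 + 150 = 600. Balances: escrow=150, travel=600
Event 6 (withdraw 150 from escrow): escrow: 150 - 150 = 0. Balances: escrow=0, travel=600
Event 7 (withdraw 200 from travel): travel: 600 - 200 = 400. Balances: escrow=0, travel=400
Event 8 (withdraw 200 from travel): travel: 400 - 200 = 200. Balances: escrow=0, travel=200
Event 9 (deposit 300 to travel): travel: 200 + 300 = 500. Balances: escrow=0, travel=500
Event 10 (deposit 400 to travel): travel: 500 + 400 = 900. Balances: escrow=0, travel=900

Final balance of escrow: 0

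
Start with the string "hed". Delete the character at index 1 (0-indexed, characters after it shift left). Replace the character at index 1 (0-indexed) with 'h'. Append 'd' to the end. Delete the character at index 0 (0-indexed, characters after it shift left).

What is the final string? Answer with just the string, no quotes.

Applying each edit step by step:
Start: "hed"
Op 1 (delete idx 1 = 'e'): "hed" -> "hd"
Op 2 (replace idx 1: 'd' -> 'h'): "hd" -> "hh"
Op 3 (append 'd'): "hh" -> "hhd"
Op 4 (delete idx 0 = 'h'): "hhd" -> "hd"

Answer: hd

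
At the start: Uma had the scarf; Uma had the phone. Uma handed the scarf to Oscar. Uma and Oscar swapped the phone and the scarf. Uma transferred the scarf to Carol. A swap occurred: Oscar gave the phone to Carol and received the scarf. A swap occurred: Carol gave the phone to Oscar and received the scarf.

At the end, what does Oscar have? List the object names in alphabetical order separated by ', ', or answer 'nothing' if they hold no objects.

Tracking all object holders:
Start: scarf:Uma, phone:Uma
Event 1 (give scarf: Uma -> Oscar). State: scarf:Oscar, phone:Uma
Event 2 (swap phone<->scarf: now phone:Oscar, scarf:Uma). State: scarf:Uma, phone:Oscar
Event 3 (give scarf: Uma -> Carol). State: scarf:Carol, phone:Oscar
Event 4 (swap phone<->scarf: now phone:Carol, scarf:Oscar). State: scarf:Oscar, phone:Carol
Event 5 (swap phone<->scarf: now phone:Oscar, scarf:Carol). State: scarf:Carol, phone:Oscar

Final state: scarf:Carol, phone:Oscar
Oscar holds: phone.

Answer: phone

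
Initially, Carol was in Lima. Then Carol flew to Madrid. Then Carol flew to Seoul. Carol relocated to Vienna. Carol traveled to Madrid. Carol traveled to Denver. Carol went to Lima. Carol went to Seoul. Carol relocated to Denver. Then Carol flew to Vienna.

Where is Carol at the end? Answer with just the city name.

Tracking Carol's location:
Start: Carol is in Lima.
After move 1: Lima -> Madrid. Carol is in Madrid.
After move 2: Madrid -> Seoul. Carol is in Seoul.
After move 3: Seoul -> Vienna. Carol is in Vienna.
After move 4: Vienna -> Madrid. Carol is in Madrid.
After move 5: Madrid -> Denver. Carol is in Denver.
After move 6: Denver -> Lima. Carol is in Lima.
After move 7: Lima -> Seoul. Carol is in Seoul.
After move 8: Seoul -> Denver. Carol is in Denver.
After move 9: Denver -> Vienna. Carol is in Vienna.

Answer: Vienna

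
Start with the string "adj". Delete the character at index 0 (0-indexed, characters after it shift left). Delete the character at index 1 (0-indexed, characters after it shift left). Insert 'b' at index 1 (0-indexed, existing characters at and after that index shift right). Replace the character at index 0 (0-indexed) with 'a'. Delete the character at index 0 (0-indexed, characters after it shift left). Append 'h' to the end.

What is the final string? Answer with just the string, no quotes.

Applying each edit step by step:
Start: "adj"
Op 1 (delete idx 0 = 'a'): "adj" -> "dj"
Op 2 (delete idx 1 = 'j'): "dj" -> "d"
Op 3 (insert 'b' at idx 1): "d" -> "db"
Op 4 (replace idx 0: 'd' -> 'a'): "db" -> "ab"
Op 5 (delete idx 0 = 'a'): "ab" -> "b"
Op 6 (append 'h'): "b" -> "bh"

Answer: bh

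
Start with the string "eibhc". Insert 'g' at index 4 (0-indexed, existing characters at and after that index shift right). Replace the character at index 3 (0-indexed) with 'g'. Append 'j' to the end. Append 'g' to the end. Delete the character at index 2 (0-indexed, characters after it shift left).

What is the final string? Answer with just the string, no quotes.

Applying each edit step by step:
Start: "eibhc"
Op 1 (insert 'g' at idx 4): "eibhc" -> "eibhgc"
Op 2 (replace idx 3: 'h' -> 'g'): "eibhgc" -> "eibggc"
Op 3 (append 'j'): "eibggc" -> "eibggcj"
Op 4 (append 'g'): "eibggcj" -> "eibggcjg"
Op 5 (delete idx 2 = 'b'): "eibggcjg" -> "eiggcjg"

Answer: eiggcjg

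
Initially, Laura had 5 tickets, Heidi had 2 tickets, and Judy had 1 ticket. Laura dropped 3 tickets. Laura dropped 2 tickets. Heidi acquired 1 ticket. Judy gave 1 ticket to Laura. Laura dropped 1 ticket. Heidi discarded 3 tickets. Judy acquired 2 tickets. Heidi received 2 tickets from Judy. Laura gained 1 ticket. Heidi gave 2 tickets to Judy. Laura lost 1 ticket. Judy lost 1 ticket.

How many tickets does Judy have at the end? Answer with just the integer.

Answer: 1

Derivation:
Tracking counts step by step:
Start: Laura=5, Heidi=2, Judy=1
Event 1 (Laura -3): Laura: 5 -> 2. State: Laura=2, Heidi=2, Judy=1
Event 2 (Laura -2): Laura: 2 -> 0. State: Laura=0, Heidi=2, Judy=1
Event 3 (Heidi +1): Heidi: 2 -> 3. State: Laura=0, Heidi=3, Judy=1
Event 4 (Judy -> Laura, 1): Judy: 1 -> 0, Laura: 0 -> 1. State: Laura=1, Heidi=3, Judy=0
Event 5 (Laura -1): Laura: 1 -> 0. State: Laura=0, Heidi=3, Judy=0
Event 6 (Heidi -3): Heidi: 3 -> 0. State: Laura=0, Heidi=0, Judy=0
Event 7 (Judy +2): Judy: 0 -> 2. State: Laura=0, Heidi=0, Judy=2
Event 8 (Judy -> Heidi, 2): Judy: 2 -> 0, Heidi: 0 -> 2. State: Laura=0, Heidi=2, Judy=0
Event 9 (Laura +1): Laura: 0 -> 1. State: Laura=1, Heidi=2, Judy=0
Event 10 (Heidi -> Judy, 2): Heidi: 2 -> 0, Judy: 0 -> 2. State: Laura=1, Heidi=0, Judy=2
Event 11 (Laura -1): Laura: 1 -> 0. State: Laura=0, Heidi=0, Judy=2
Event 12 (Judy -1): Judy: 2 -> 1. State: Laura=0, Heidi=0, Judy=1

Judy's final count: 1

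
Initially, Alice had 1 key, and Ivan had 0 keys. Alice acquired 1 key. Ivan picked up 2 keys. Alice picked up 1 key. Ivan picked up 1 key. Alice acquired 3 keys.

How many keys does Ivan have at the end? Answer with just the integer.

Answer: 3

Derivation:
Tracking counts step by step:
Start: Alice=1, Ivan=0
Event 1 (Alice +1): Alice: 1 -> 2. State: Alice=2, Ivan=0
Event 2 (Ivan +2): Ivan: 0 -> 2. State: Alice=2, Ivan=2
Event 3 (Alice +1): Alice: 2 -> 3. State: Alice=3, Ivan=2
Event 4 (Ivan +1): Ivan: 2 -> 3. State: Alice=3, Ivan=3
Event 5 (Alice +3): Alice: 3 -> 6. State: Alice=6, Ivan=3

Ivan's final count: 3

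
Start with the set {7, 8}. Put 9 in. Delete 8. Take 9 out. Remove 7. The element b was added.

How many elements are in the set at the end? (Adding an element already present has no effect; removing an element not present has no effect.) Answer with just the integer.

Tracking the set through each operation:
Start: {7, 8}
Event 1 (add 9): added. Set: {7, 8, 9}
Event 2 (remove 8): removed. Set: {7, 9}
Event 3 (remove 9): removed. Set: {7}
Event 4 (remove 7): removed. Set: {}
Event 5 (add b): added. Set: {b}

Final set: {b} (size 1)

Answer: 1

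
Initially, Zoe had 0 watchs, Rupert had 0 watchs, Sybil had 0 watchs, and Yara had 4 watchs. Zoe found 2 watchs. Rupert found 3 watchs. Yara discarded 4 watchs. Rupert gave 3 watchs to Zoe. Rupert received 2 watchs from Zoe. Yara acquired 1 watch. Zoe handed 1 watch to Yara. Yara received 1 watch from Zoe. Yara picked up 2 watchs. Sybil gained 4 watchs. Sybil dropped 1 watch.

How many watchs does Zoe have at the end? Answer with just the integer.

Tracking counts step by step:
Start: Zoe=0, Rupert=0, Sybil=0, Yara=4
Event 1 (Zoe +2): Zoe: 0 -> 2. State: Zoe=2, Rupert=0, Sybil=0, Yara=4
Event 2 (Rupert +3): Rupert: 0 -> 3. State: Zoe=2, Rupert=3, Sybil=0, Yara=4
Event 3 (Yara -4): Yara: 4 -> 0. State: Zoe=2, Rupert=3, Sybil=0, Yara=0
Event 4 (Rupert -> Zoe, 3): Rupert: 3 -> 0, Zoe: 2 -> 5. State: Zoe=5, Rupert=0, Sybil=0, Yara=0
Event 5 (Zoe -> Rupert, 2): Zoe: 5 -> 3, Rupert: 0 -> 2. State: Zoe=3, Rupert=2, Sybil=0, Yara=0
Event 6 (Yara +1): Yara: 0 -> 1. State: Zoe=3, Rupert=2, Sybil=0, Yara=1
Event 7 (Zoe -> Yara, 1): Zoe: 3 -> 2, Yara: 1 -> 2. State: Zoe=2, Rupert=2, Sybil=0, Yara=2
Event 8 (Zoe -> Yara, 1): Zoe: 2 -> 1, Yara: 2 -> 3. State: Zoe=1, Rupert=2, Sybil=0, Yara=3
Event 9 (Yara +2): Yara: 3 -> 5. State: Zoe=1, Rupert=2, Sybil=0, Yara=5
Event 10 (Sybil +4): Sybil: 0 -> 4. State: Zoe=1, Rupert=2, Sybil=4, Yara=5
Event 11 (Sybil -1): Sybil: 4 -> 3. State: Zoe=1, Rupert=2, Sybil=3, Yara=5

Zoe's final count: 1

Answer: 1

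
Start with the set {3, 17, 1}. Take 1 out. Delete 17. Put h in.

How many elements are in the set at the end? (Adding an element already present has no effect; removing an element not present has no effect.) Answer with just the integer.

Answer: 2

Derivation:
Tracking the set through each operation:
Start: {1, 17, 3}
Event 1 (remove 1): removed. Set: {17, 3}
Event 2 (remove 17): removed. Set: {3}
Event 3 (add h): added. Set: {3, h}

Final set: {3, h} (size 2)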